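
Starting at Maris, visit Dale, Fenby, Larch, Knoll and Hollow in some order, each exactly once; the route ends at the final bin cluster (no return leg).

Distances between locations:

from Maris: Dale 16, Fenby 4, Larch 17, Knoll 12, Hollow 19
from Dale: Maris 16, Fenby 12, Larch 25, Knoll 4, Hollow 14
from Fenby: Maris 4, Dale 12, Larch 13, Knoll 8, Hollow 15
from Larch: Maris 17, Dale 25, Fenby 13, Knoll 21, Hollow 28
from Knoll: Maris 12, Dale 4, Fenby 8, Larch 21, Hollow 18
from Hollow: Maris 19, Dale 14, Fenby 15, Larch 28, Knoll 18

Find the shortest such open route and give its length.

There are 5! = 120 possible orderings.
Maris→Dale→Fenby→Larch→Knoll→Hollow: 16+12+13+21+18 = 80
Maris→Dale→Fenby→Larch→Hollow→Knoll: 16+12+13+28+18 = 87
Maris→Dale→Fenby→Knoll→Larch→Hollow: 16+12+8+21+28 = 85
Maris→Dale→Fenby→Knoll→Hollow→Larch: 16+12+8+18+28 = 82
Maris→Dale→Fenby→Hollow→Larch→Knoll: 16+12+15+28+21 = 92
Maris→Dale→Fenby→Hollow→Knoll→Larch: 16+12+15+18+21 = 82
Maris→Dale→Larch→Fenby→Knoll→Hollow: 16+25+13+8+18 = 80
Maris→Dale→Larch→Fenby→Hollow→Knoll: 16+25+13+15+18 = 87
Maris→Dale→Larch→Knoll→Fenby→Hollow: 16+25+21+8+15 = 85
Maris→Dale→Larch→Knoll→Hollow→Fenby: 16+25+21+18+15 = 95
Maris→Dale→Larch→Hollow→Fenby→Knoll: 16+25+28+15+8 = 92
Maris→Dale→Larch→Hollow→Knoll→Fenby: 16+25+28+18+8 = 95
Maris→Dale→Knoll→Fenby→Larch→Hollow: 16+4+8+13+28 = 69
Maris→Dale→Knoll→Fenby→Hollow→Larch: 16+4+8+15+28 = 71
… (106 more)
Maris→Fenby→Larch→Knoll→Dale→Hollow: 4+13+21+4+14 = 56  ← best
The minimum is 56.
One shortest path: Maris → Fenby → Larch → Knoll → Dale → Hollow.

56 — the minimum one-way total.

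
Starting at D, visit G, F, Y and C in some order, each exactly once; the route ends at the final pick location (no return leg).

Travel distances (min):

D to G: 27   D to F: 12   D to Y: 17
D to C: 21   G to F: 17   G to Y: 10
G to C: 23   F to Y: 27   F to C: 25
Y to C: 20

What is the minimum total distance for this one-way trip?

59 min — the minimum one-way total.

There are 4! = 24 possible orderings.
D→G→F→Y→C: 27+17+27+20 = 91
D→G→F→C→Y: 27+17+25+20 = 89
D→G→Y→F→C: 27+10+27+25 = 89
D→G→Y→C→F: 27+10+20+25 = 82
D→G→C→F→Y: 27+23+25+27 = 102
D→G→C→Y→F: 27+23+20+27 = 97
D→F→G→Y→C: 12+17+10+20 = 59
D→F→G→C→Y: 12+17+23+20 = 72
D→F→Y→G→C: 12+27+10+23 = 72
D→F→Y→C→G: 12+27+20+23 = 82
D→F→C→G→Y: 12+25+23+10 = 70
D→F→C→Y→G: 12+25+20+10 = 67
D→Y→G→F→C: 17+10+17+25 = 69
D→Y→G→C→F: 17+10+23+25 = 75
… (10 more)
The minimum is 59.
One shortest path: D → F → G → Y → C.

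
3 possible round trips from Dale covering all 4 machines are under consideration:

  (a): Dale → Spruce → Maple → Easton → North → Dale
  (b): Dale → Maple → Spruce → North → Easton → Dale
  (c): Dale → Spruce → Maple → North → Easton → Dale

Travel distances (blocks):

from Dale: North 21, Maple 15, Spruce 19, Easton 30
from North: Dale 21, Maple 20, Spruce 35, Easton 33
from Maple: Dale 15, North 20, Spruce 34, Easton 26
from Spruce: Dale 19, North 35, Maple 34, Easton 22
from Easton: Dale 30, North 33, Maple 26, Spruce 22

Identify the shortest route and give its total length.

133 blocks — (a) is the shortest.

(a): 19 + 34 + 26 + 33 + 21 = 133
(b): 15 + 34 + 35 + 33 + 30 = 147
(c): 19 + 34 + 20 + 33 + 30 = 136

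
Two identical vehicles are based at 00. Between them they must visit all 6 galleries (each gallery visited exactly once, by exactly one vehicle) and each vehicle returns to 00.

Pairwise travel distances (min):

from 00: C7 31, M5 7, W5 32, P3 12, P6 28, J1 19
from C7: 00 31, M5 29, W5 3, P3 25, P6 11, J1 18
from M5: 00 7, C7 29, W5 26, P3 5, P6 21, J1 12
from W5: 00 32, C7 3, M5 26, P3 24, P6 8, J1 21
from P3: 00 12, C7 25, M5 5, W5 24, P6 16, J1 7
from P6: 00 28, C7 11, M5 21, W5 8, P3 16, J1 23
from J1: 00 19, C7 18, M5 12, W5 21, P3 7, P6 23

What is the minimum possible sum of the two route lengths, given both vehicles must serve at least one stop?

There are 2^5 − 1 = 31 ways to divide the 6 stops into two non-empty groups. For each, the best each vehicle can do is its own shortest tour through its group:
  {C7} + {M5, W5, P3, P6, J1}: 62 + 76 = 138
  {M5} + {C7, W5, P3, P6, J1}: 14 + 76 = 90
  {C7, M5} + {W5, P3, P6, J1}: 67 + 76 = 143
  {W5} + {C7, M5, P3, P6, J1}: 64 + 76 = 140
  {C7, W5} + {M5, P3, P6, J1}: 66 + 70 = 136
  {M5, W5} + {C7, P3, P6, J1}: 65 + 76 = 141
  … (31 splits in total)
Best: vehicle 1 00 → M5 → 00 = 14; vehicle 2 00 → P3 → P6 → W5 → C7 → J1 → 00 = 76; combined 90.

Minimum combined distance: 90 min.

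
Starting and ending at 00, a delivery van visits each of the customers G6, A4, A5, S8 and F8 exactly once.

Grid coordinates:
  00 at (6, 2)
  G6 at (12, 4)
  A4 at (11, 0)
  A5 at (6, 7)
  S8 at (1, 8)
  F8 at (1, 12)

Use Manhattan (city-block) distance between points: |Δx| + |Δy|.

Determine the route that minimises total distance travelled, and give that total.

00-G6-A4-A5-S8-F8-00: 8+5+12+6+4+15 = 50
00-G6-A4-A5-F8-S8-00: 8+5+12+10+4+11 = 50
00-G6-A4-S8-A5-F8-00: 8+5+18+6+10+15 = 62
00-G6-A4-S8-F8-A5-00: 8+5+18+4+10+5 = 50
00-G6-A4-F8-A5-S8-00: 8+5+22+10+6+11 = 62
00-G6-A4-F8-S8-A5-00: 8+5+22+4+6+5 = 50
00-G6-A5-A4-S8-F8-00: 8+9+12+18+4+15 = 66
00-G6-A5-A4-F8-S8-00: 8+9+12+22+4+11 = 66
00-G6-A5-S8-A4-F8-00: 8+9+6+18+22+15 = 78
00-G6-A5-S8-F8-A4-00: 8+9+6+4+22+7 = 56
00-G6-A5-F8-A4-S8-00: 8+9+10+22+18+11 = 78
00-G6-A5-F8-S8-A4-00: 8+9+10+4+18+7 = 56
00-G6-S8-A4-A5-F8-00: 8+15+18+12+10+15 = 78
00-G6-S8-A4-F8-A5-00: 8+15+18+22+10+5 = 78
… (46 more)
00-A4-G6-A5-S8-F8-00: 7+5+9+6+4+15 = 46  ← best
The minimum is 46.
One optimal route: 00 → A4 → G6 → A5 → S8 → F8 → 00 (or its reverse).

Minimum total distance: 46.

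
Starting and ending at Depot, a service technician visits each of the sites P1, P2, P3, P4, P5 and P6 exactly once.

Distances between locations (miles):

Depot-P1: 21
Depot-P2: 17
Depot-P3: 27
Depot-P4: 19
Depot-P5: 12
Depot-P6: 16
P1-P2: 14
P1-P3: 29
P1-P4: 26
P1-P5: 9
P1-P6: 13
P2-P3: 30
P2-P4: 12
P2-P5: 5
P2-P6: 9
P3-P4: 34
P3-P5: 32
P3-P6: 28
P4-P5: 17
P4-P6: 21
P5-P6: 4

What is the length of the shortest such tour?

Minimum total distance: 109 miles.

There are 360 distinct closed tours to check (reversals are equivalent).
Depot-P1-P2-P3-P4-P5-P6-Depot: 21+14+30+34+17+4+16 = 136
Depot-P1-P2-P3-P4-P6-P5-Depot: 21+14+30+34+21+4+12 = 136
Depot-P1-P2-P3-P5-P4-P6-Depot: 21+14+30+32+17+21+16 = 151
Depot-P1-P2-P3-P5-P6-P4-Depot: 21+14+30+32+4+21+19 = 141
Depot-P1-P2-P3-P6-P4-P5-Depot: 21+14+30+28+21+17+12 = 143
Depot-P1-P2-P3-P6-P5-P4-Depot: 21+14+30+28+4+17+19 = 133
Depot-P1-P2-P4-P3-P5-P6-Depot: 21+14+12+34+32+4+16 = 133
Depot-P1-P2-P4-P3-P6-P5-Depot: 21+14+12+34+28+4+12 = 125
… (352 more)
Depot-P3-P1-P5-P6-P2-P4-Depot: 27+29+9+4+9+12+19 = 109  ← best
The minimum is 109.
One optimal route: Depot → P3 → P1 → P5 → P6 → P2 → P4 → Depot (or its reverse).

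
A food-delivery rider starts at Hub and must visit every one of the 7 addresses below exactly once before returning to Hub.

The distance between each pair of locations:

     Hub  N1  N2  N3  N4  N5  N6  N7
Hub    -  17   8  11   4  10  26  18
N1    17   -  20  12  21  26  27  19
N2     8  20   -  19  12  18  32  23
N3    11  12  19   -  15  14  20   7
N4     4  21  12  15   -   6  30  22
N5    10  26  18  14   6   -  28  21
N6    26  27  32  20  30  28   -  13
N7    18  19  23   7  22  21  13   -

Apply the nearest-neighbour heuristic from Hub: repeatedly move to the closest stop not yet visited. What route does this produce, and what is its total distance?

At Hub the remaining stops are N4 4, N2 8, N5 10, N3 11, N1 17, N7 18, N6 26; go to N4.
At N4 the remaining stops are N5 6, N2 12, N3 15, N1 21, N7 22, N6 30; go to N5.
At N5 the remaining stops are N3 14, N2 18, N7 21, N1 26, N6 28; go to N3.
At N3 the remaining stops are N7 7, N1 12, N2 19, N6 20; go to N7.
At N7 the remaining stops are N6 13, N1 19, N2 23; go to N6.
At N6 the remaining stops are N1 27, N2 32; go to N1.
At N1 the remaining stops are N2 20; go to N2.
Return N2→Hub: 8.
Total = 4 + 6 + 14 + 7 + 13 + 27 + 20 + 8 = 99.

99 along Hub → N4 → N5 → N3 → N7 → N6 → N1 → N2 → Hub.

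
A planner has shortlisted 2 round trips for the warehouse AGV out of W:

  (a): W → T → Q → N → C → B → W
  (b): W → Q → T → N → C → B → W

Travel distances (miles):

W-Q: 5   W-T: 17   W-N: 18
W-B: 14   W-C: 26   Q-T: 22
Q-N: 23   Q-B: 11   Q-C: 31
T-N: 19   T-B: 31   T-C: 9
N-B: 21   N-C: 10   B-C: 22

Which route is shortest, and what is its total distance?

92 miles — (b) is the shortest.

(a): 17 + 22 + 23 + 10 + 22 + 14 = 108
(b): 5 + 22 + 19 + 10 + 22 + 14 = 92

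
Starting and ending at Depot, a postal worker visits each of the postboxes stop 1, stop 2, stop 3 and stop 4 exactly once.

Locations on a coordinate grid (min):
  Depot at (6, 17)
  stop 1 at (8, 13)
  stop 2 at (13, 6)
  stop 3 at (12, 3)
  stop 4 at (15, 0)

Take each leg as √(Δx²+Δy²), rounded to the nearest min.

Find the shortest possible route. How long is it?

There are 12 distinct closed tours to check (reversals are equivalent).
Depot → stop 1 → stop 2 → stop 3 → stop 4 → Depot: 4+9+3+4+19 = 39
Depot → stop 1 → stop 2 → stop 4 → stop 3 → Depot: 4+9+6+4+15 = 38
Depot → stop 1 → stop 3 → stop 2 → stop 4 → Depot: 4+11+3+6+19 = 43
Depot → stop 1 → stop 3 → stop 4 → stop 2 → Depot: 4+11+4+6+13 = 38
Depot → stop 1 → stop 4 → stop 2 → stop 3 → Depot: 4+15+6+3+15 = 43
Depot → stop 1 → stop 4 → stop 3 → stop 2 → Depot: 4+15+4+3+13 = 39
Depot → stop 2 → stop 1 → stop 3 → stop 4 → Depot: 13+9+11+4+19 = 56
Depot → stop 2 → stop 1 → stop 4 → stop 3 → Depot: 13+9+15+4+15 = 56
Depot → stop 2 → stop 3 → stop 1 → stop 4 → Depot: 13+3+11+15+19 = 61
Depot → stop 2 → stop 4 → stop 1 → stop 3 → Depot: 13+6+15+11+15 = 60
Depot → stop 3 → stop 1 → stop 2 → stop 4 → Depot: 15+11+9+6+19 = 60
Depot → stop 3 → stop 2 → stop 1 → stop 4 → Depot: 15+3+9+15+19 = 61
The minimum is 38.
One optimal route: Depot → stop 1 → stop 2 → stop 4 → stop 3 → Depot (or its reverse).

38 min — the shortest possible round trip.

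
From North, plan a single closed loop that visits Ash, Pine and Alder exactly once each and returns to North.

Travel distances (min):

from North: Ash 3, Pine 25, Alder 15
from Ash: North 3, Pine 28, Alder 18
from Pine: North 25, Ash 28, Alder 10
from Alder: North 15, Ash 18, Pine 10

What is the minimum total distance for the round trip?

There are 3 distinct closed tours to check (reversals are equivalent).
North→Ash→Pine→Alder→North: 3+28+10+15 = 56
North→Ash→Alder→Pine→North: 3+18+10+25 = 56
North→Pine→Ash→Alder→North: 25+28+18+15 = 86
The minimum is 56.
One optimal route: North → Ash → Pine → Alder → North (or its reverse).

Minimum total distance: 56 min.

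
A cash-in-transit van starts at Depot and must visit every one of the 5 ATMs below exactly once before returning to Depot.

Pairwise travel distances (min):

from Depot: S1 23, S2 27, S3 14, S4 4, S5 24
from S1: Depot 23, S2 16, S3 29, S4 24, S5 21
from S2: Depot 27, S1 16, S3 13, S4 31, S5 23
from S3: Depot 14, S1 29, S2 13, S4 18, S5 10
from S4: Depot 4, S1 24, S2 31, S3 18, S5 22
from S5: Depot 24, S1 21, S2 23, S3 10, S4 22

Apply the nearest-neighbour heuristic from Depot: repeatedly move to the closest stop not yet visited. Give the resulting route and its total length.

Total distance 96 min via the nearest-neighbour route Depot → S4 → S3 → S5 → S1 → S2 → Depot.

From Depot: distances to unvisited — S4=4, S3=14, S1=23, S5=24, S2=27. Nearest is S4 (4).
From S4: distances to unvisited — S3=18, S5=22, S1=24, S2=31. Nearest is S3 (18).
From S3: distances to unvisited — S5=10, S2=13, S1=29. Nearest is S5 (10).
From S5: distances to unvisited — S1=21, S2=23. Nearest is S1 (21).
From S1: distances to unvisited — S2=16. Nearest is S2 (16).
Return S2→Depot: 27.
Total = 4 + 18 + 10 + 21 + 16 + 27 = 96.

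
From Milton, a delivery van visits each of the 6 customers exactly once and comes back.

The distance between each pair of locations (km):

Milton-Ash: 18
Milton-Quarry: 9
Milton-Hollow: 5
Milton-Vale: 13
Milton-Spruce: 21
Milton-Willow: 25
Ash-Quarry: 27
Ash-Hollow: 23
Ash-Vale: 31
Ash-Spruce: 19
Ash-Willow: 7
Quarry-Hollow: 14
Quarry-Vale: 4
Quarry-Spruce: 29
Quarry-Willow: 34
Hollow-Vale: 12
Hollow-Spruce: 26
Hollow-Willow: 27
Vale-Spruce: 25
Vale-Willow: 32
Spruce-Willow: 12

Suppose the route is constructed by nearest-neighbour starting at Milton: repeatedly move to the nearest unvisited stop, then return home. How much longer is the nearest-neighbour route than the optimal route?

Milton: Hollow=5, Quarry=9, Vale=13, Ash=18, Spruce=21, Willow=25 ⇒ Hollow
Hollow: Vale=12, Quarry=14, Ash=23, Spruce=26, Willow=27 ⇒ Vale
Vale: Quarry=4, Spruce=25, Ash=31, Willow=32 ⇒ Quarry
Quarry: Ash=27, Spruce=29, Willow=34 ⇒ Ash
Ash: Willow=7, Spruce=19 ⇒ Willow
Willow: Spruce=12 ⇒ Spruce
NN route Milton → Hollow → Vale → Quarry → Ash → Willow → Spruce → Milton costs 88.
Optimal: Milton → Ash → Willow → Spruce → Vale → Quarry → Hollow → Milton costs 85 (by enumerating all 360 distinct tours).
Excess = 88 − 85 = 3.

The nearest-neighbour route is 3 km longer than optimal.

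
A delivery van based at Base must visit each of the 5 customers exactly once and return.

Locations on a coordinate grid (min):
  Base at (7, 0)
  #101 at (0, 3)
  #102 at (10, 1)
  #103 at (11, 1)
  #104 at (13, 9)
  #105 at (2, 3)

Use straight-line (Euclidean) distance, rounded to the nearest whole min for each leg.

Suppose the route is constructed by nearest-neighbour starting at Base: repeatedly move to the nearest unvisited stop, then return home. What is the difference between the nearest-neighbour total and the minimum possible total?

Excess over optimum: 1 min.

From Base: #102=3, #103=4, #105=6, #101=8, #104=11 → choose #102 (3).
From #102: #103=1, #105=8, #104=9, #101=10 → choose #103 (1).
From #103: #104=8, #105=9, #101=11 → choose #104 (8).
From #104: #105=13, #101=14 → choose #105 (13).
From #105: #101=2 → choose #101 (2).
NN route Base → #102 → #103 → #104 → #105 → #101 → Base costs 35.
Optimal: Base → #102 → #103 → #104 → #101 → #105 → Base costs 34 (by enumerating all 60 distinct tours).
Excess = 35 − 34 = 1.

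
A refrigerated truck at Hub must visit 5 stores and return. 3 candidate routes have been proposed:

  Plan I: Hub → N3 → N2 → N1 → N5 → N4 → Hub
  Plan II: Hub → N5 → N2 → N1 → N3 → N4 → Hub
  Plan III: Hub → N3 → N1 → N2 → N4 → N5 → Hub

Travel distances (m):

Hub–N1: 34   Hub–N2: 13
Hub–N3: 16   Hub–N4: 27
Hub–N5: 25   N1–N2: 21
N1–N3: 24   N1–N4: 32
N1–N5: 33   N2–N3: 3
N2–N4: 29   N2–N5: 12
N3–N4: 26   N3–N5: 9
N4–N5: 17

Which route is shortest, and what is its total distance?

Shortest is Plan I, total 117 m.

Plan I: 16 + 3 + 21 + 33 + 17 + 27 = 117
Plan II: 25 + 12 + 21 + 24 + 26 + 27 = 135
Plan III: 16 + 24 + 21 + 29 + 17 + 25 = 132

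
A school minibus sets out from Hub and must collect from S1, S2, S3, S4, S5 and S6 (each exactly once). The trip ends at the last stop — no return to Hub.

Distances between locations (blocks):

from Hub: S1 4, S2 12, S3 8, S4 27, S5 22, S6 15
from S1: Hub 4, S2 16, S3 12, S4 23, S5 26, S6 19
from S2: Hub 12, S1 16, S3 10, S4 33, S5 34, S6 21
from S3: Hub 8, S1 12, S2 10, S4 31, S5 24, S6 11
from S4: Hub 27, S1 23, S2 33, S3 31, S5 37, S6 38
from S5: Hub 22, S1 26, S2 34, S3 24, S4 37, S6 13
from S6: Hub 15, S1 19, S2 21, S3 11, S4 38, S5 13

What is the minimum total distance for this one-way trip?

There are 6! = 720 possible orderings.
Hub → S1 → S2 → S3 → S4 → S5 → S6: 4+16+10+31+37+13 = 111
Hub → S1 → S2 → S3 → S4 → S6 → S5: 4+16+10+31+38+13 = 112
Hub → S1 → S2 → S3 → S5 → S4 → S6: 4+16+10+24+37+38 = 129
Hub → S1 → S2 → S3 → S5 → S6 → S4: 4+16+10+24+13+38 = 105
Hub → S1 → S2 → S3 → S6 → S4 → S5: 4+16+10+11+38+37 = 116
Hub → S1 → S2 → S3 → S6 → S5 → S4: 4+16+10+11+13+37 = 91
Hub → S1 → S2 → S4 → S3 → S5 → S6: 4+16+33+31+24+13 = 121
Hub → S1 → S2 → S4 → S3 → S6 → S5: 4+16+33+31+11+13 = 108
… (712 more)
The minimum is 91.
One shortest path: Hub → S1 → S2 → S3 → S6 → S5 → S4.

Shortest open route: 91 blocks.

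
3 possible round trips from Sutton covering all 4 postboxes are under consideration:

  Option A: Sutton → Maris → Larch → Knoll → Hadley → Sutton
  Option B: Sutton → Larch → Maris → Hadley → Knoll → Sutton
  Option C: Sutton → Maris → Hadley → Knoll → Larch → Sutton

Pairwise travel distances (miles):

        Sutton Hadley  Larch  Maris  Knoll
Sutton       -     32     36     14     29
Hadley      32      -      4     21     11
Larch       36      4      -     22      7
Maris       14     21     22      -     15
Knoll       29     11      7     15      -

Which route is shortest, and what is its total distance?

86 miles — Option A is the shortest.

Option A: 14 + 22 + 7 + 11 + 32 = 86
Option B: 36 + 22 + 21 + 11 + 29 = 119
Option C: 14 + 21 + 11 + 7 + 36 = 89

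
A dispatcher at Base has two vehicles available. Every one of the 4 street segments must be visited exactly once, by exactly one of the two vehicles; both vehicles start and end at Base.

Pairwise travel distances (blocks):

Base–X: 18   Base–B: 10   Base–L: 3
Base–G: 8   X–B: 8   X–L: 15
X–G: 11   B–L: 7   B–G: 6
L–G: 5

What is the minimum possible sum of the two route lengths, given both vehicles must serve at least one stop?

43 blocks — the smallest possible combined total.

Check every non-empty split of the stops between the two vehicles; for each half take its own optimal tour:
  {X} + {B, L, G}: 36 + 24 = 60
  {B} + {X, L, G}: 20 + 37 = 57
  {X, B} + {L, G}: 36 + 16 = 52
  {L} + {X, B, G}: 6 + 37 = 43
  {X, L} + {B, G}: 36 + 24 = 60
  {B, L} + {X, G}: 20 + 37 = 57
  … (7 splits in total)
Best: vehicle 1 Base → L → Base = 6; vehicle 2 Base → B → X → G → Base = 37; combined 43.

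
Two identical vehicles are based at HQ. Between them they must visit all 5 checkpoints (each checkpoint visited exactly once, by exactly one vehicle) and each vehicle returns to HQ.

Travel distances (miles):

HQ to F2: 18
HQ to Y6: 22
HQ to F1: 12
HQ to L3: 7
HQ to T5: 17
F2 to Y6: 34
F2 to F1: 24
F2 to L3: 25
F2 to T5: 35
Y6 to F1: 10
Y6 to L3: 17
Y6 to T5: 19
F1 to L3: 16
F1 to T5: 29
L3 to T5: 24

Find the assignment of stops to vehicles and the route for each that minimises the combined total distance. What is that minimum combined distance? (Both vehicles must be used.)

Check every non-empty split of the stops between the two vehicles; for each half take its own optimal tour:
  {F2} + {Y6, F1, L3, T5}: 36 + 69 = 105
  {Y6} + {F2, F1, L3, T5}: 44 + 99 = 143
  {F2, Y6} + {F1, L3, T5}: 74 + 69 = 143
  {F1} + {F2, Y6, L3, T5}: 24 + 96 = 120
  {F2, F1} + {Y6, L3, T5}: 54 + 60 = 114
  {Y6, F1} + {F2, L3, T5}: 44 + 84 = 128
  … (15 splits in total)
  {L3} + {F2, Y6, F1, T5}: 14 + 88 = 102  ← best
Best: vehicle 1 HQ → L3 → HQ = 14; vehicle 2 HQ → F2 → F1 → Y6 → T5 → HQ = 88; combined 102.

102 miles — the smallest possible combined total.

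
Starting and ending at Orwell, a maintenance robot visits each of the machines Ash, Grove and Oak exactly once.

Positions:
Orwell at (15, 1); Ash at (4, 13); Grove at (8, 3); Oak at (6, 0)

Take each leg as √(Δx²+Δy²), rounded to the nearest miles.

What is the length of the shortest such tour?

With 3 stops there are 3!/2 = 3 distinct round trips (a route and its reverse cost the same).
Orwell - Ash - Grove - Oak - Orwell: 16+11+4+9 = 40
Orwell - Ash - Oak - Grove - Orwell: 16+13+4+7 = 40
Orwell - Grove - Ash - Oak - Orwell: 7+11+13+9 = 40
The minimum is 40.
One optimal route: Orwell → Ash → Grove → Oak → Orwell (or its reverse).

40 miles — the shortest possible round trip.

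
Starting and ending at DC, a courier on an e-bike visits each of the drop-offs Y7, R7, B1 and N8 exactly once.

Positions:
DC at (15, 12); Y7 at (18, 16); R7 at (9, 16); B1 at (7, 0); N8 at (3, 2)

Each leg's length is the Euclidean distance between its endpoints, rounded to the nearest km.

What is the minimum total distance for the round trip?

There are 12 distinct closed tours to check (reversals are equivalent).
DC - Y7 - R7 - B1 - N8 - DC: 5+9+16+4+16 = 50
DC - Y7 - R7 - N8 - B1 - DC: 5+9+15+4+14 = 47
DC - Y7 - B1 - R7 - N8 - DC: 5+19+16+15+16 = 71
DC - Y7 - B1 - N8 - R7 - DC: 5+19+4+15+7 = 50
DC - Y7 - N8 - R7 - B1 - DC: 5+21+15+16+14 = 71
DC - Y7 - N8 - B1 - R7 - DC: 5+21+4+16+7 = 53
DC - R7 - Y7 - B1 - N8 - DC: 7+9+19+4+16 = 55
DC - R7 - Y7 - N8 - B1 - DC: 7+9+21+4+14 = 55
DC - R7 - B1 - Y7 - N8 - DC: 7+16+19+21+16 = 79
DC - R7 - N8 - Y7 - B1 - DC: 7+15+21+19+14 = 76
DC - B1 - Y7 - R7 - N8 - DC: 14+19+9+15+16 = 73
DC - B1 - R7 - Y7 - N8 - DC: 14+16+9+21+16 = 76
The minimum is 47.
One optimal route: DC → Y7 → R7 → N8 → B1 → DC (or its reverse).

47 km — the shortest possible round trip.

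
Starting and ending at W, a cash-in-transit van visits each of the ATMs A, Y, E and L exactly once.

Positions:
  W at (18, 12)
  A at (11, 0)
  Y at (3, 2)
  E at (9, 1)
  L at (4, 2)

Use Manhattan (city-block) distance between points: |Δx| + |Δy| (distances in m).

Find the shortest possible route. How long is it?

Minimum total distance: 54 m.

With 4 stops there are 4!/2 = 12 distinct round trips (a route and its reverse cost the same).
W→A→Y→E→L→W: 19+10+7+6+24 = 66
W→A→Y→L→E→W: 19+10+1+6+20 = 56
W→A→E→Y→L→W: 19+3+7+1+24 = 54
W→A→E→L→Y→W: 19+3+6+1+25 = 54
W→A→L→Y→E→W: 19+9+1+7+20 = 56
W→A→L→E→Y→W: 19+9+6+7+25 = 66
W→Y→A→E→L→W: 25+10+3+6+24 = 68
W→Y→A→L→E→W: 25+10+9+6+20 = 70
W→Y→E→A→L→W: 25+7+3+9+24 = 68
W→Y→L→A→E→W: 25+1+9+3+20 = 58
W→E→A→Y→L→W: 20+3+10+1+24 = 58
W→E→Y→A→L→W: 20+7+10+9+24 = 70
The minimum is 54.
One optimal route: W → A → E → Y → L → W (or its reverse).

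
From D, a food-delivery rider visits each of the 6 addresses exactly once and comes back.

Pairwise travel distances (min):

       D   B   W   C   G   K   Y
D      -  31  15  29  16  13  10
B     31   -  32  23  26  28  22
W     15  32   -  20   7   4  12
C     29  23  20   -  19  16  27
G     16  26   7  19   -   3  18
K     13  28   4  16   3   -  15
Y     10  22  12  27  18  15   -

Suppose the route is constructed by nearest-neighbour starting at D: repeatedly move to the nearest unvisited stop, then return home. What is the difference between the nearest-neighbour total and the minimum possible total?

D: Y=10, K=13, W=15, G=16, C=29, B=31 ⇒ Y
Y: W=12, K=15, G=18, B=22, C=27 ⇒ W
W: K=4, G=7, C=20, B=32 ⇒ K
K: G=3, C=16, B=28 ⇒ G
G: C=19, B=26 ⇒ C
C: B=23 ⇒ B
NN route D → Y → W → K → G → C → B → D costs 102.
Optimal: D → W → G → K → C → B → Y → D costs 96 (by enumerating all 360 distinct tours).
Excess = 102 − 96 = 6.

The nearest-neighbour route is 6 min longer than optimal.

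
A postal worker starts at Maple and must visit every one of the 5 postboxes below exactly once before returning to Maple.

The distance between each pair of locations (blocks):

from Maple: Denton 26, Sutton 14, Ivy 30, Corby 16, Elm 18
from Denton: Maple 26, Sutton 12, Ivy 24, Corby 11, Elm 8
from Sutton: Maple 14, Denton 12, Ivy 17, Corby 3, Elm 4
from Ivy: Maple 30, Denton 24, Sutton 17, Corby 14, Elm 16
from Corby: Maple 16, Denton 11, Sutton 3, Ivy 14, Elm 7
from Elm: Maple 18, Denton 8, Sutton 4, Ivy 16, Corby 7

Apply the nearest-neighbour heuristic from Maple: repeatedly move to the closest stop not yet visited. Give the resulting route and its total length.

At Maple the remaining stops are Sutton 14, Corby 16, Elm 18, Denton 26, Ivy 30; go to Sutton.
At Sutton the remaining stops are Corby 3, Elm 4, Denton 12, Ivy 17; go to Corby.
At Corby the remaining stops are Elm 7, Denton 11, Ivy 14; go to Elm.
At Elm the remaining stops are Denton 8, Ivy 16; go to Denton.
At Denton the remaining stops are Ivy 24; go to Ivy.
Return Ivy→Maple: 30.
Total = 14 + 3 + 7 + 8 + 24 + 30 = 86.

Nearest-neighbour total = 86 blocks; route Maple → Sutton → Corby → Elm → Denton → Ivy → Maple.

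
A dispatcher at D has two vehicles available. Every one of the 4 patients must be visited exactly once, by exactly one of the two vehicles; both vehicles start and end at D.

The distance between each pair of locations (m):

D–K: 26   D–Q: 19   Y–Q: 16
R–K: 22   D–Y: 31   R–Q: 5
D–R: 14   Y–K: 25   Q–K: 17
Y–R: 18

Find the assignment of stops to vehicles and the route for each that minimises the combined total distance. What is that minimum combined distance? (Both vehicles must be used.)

114 m — the smallest possible combined total.

There are 2^3 − 1 = 7 ways to divide the 4 stops into two non-empty groups. For each, the best each vehicle can do is its own shortest tour through its group:
  {Y} + {R, Q, K}: 62 + 62 = 124
  {R} + {Y, Q, K}: 28 + 86 = 114
  {Y, R} + {Q, K}: 63 + 62 = 125
  {Q} + {Y, R, K}: 38 + 83 = 121
  {Y, Q} + {R, K}: 66 + 62 = 128
  {R, Q} + {Y, K}: 38 + 82 = 120
  … (7 splits in total)
Best: vehicle 1 D → R → D = 28; vehicle 2 D → Q → Y → K → D = 86; combined 114.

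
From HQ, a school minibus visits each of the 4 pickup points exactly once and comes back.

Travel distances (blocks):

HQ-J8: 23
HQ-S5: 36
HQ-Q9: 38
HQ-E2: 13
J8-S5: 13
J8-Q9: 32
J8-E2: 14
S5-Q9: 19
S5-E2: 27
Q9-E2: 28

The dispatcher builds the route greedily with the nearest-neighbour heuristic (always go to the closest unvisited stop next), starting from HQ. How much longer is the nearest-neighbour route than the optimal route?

1 blocks longer than the optimal tour.

HQ: E2=13, J8=23, S5=36, Q9=38 ⇒ E2
E2: J8=14, S5=27, Q9=28 ⇒ J8
J8: S5=13, Q9=32 ⇒ S5
S5: Q9=19 ⇒ Q9
NN route HQ → E2 → J8 → S5 → Q9 → HQ costs 97.
Optimal: HQ → J8 → S5 → Q9 → E2 → HQ costs 96 (by enumerating all 12 distinct tours).
Excess = 97 − 96 = 1.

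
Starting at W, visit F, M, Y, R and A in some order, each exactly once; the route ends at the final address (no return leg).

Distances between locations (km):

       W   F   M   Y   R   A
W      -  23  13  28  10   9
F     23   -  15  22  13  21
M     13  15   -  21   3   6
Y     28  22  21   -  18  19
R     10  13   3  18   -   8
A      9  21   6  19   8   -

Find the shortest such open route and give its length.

Minimum one-way distance = 53 km.

There are 5! = 120 possible orderings.
W→F→M→Y→R→A: 23+15+21+18+8 = 85
W→F→M→Y→A→R: 23+15+21+19+8 = 86
W→F→M→R→Y→A: 23+15+3+18+19 = 78
W→F→M→R→A→Y: 23+15+3+8+19 = 68
W→F→M→A→Y→R: 23+15+6+19+18 = 81
W→F→M→A→R→Y: 23+15+6+8+18 = 70
W→F→Y→M→R→A: 23+22+21+3+8 = 77
W→F→Y→M→A→R: 23+22+21+6+8 = 80
W→F→Y→R→M→A: 23+22+18+3+6 = 72
W→F→Y→R→A→M: 23+22+18+8+6 = 77
W→F→Y→A→M→R: 23+22+19+6+3 = 73
W→F→Y→A→R→M: 23+22+19+8+3 = 75
W→F→R→M→Y→A: 23+13+3+21+19 = 79
W→F→R→M→A→Y: 23+13+3+6+19 = 64
… (106 more)
W→A→M→R→F→Y: 9+6+3+13+22 = 53  ← best
The minimum is 53.
One shortest path: W → A → M → R → F → Y.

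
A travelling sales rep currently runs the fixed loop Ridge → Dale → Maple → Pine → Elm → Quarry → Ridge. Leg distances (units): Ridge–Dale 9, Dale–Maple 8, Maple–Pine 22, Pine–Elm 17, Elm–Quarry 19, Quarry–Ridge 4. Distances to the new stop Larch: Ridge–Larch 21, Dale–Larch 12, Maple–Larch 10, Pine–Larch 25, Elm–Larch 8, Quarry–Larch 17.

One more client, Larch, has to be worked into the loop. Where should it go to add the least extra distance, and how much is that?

+6 — insert Larch between Elm and Quarry.

Insertion cost between consecutive stops i–j is d(i,Larch) + d(Larch,j) − d(i,j):
  between Ridge and Dale: 21 + 12 − 9 = 24
  between Dale and Maple: 12 + 10 − 8 = 14
  between Maple and Pine: 10 + 25 − 22 = 13
  between Pine and Elm: 25 + 8 − 17 = 16
  between Elm and Quarry: 8 + 17 − 19 = 6
  between Quarry and Ridge: 17 + 21 − 4 = 34
Cheapest insertion is between Elm and Quarry, adding 6.
New total = 79 + 6 = 85.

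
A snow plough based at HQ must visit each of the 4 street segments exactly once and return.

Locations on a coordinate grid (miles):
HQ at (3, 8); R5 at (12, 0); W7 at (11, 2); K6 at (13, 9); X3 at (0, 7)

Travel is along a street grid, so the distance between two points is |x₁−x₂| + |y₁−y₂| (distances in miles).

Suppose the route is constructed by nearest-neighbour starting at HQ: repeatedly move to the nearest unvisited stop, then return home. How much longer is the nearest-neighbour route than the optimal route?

4 miles longer than the optimal tour.

From HQ: X3=4, K6=11, W7=14, R5=17 → choose X3 (4).
From X3: K6=15, W7=16, R5=19 → choose K6 (15).
From K6: W7=9, R5=10 → choose W7 (9).
From W7: R5=3 → choose R5 (3).
NN route HQ → X3 → K6 → W7 → R5 → HQ costs 48.
Optimal: HQ → K6 → R5 → W7 → X3 → HQ costs 44 (by enumerating all 12 distinct tours).
Excess = 48 − 44 = 4.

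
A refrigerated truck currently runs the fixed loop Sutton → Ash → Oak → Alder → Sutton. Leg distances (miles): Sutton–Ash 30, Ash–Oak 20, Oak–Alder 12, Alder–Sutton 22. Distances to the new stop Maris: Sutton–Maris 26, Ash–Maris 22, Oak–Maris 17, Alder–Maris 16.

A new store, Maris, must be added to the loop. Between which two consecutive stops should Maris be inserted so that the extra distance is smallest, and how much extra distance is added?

Insertion cost between consecutive stops i–j is d(i,Maris) + d(Maris,j) − d(i,j):
  between Sutton and Ash: 26 + 22 − 30 = 18
  between Ash and Oak: 22 + 17 − 20 = 19
  between Oak and Alder: 17 + 16 − 12 = 21
  between Alder and Sutton: 16 + 26 − 22 = 20
Cheapest insertion is between Sutton and Ash, adding 18.
New total = 84 + 18 = 102.

+18 miles — insert Maris between Sutton and Ash.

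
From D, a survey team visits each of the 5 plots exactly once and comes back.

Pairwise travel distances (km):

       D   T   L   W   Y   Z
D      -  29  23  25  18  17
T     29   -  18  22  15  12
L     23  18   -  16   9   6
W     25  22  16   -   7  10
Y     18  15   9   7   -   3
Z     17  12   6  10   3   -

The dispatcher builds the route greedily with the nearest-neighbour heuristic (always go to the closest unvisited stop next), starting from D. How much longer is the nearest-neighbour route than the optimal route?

From D: Z=17, Y=18, L=23, W=25, T=29 → choose Z (17).
From Z: Y=3, L=6, W=10, T=12 → choose Y (3).
From Y: W=7, L=9, T=15 → choose W (7).
From W: L=16, T=22 → choose L (16).
From L: T=18 → choose T (18).
NN route D → Z → Y → W → L → T → D costs 90.
Optimal: D → T → L → Z → W → Y → D costs 88 (by enumerating all 60 distinct tours).
Excess = 90 − 88 = 2.

The nearest-neighbour route is 2 km longer than optimal.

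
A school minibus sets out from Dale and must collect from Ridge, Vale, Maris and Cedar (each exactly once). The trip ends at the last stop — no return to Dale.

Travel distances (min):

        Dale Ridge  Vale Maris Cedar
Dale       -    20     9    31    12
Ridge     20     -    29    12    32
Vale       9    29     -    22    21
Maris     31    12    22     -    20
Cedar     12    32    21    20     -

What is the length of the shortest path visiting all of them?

Minimum one-way distance = 62 min.

There are 4! = 24 possible orderings.
Dale → Ridge → Vale → Maris → Cedar: 20+29+22+20 = 91
Dale → Ridge → Vale → Cedar → Maris: 20+29+21+20 = 90
Dale → Ridge → Maris → Vale → Cedar: 20+12+22+21 = 75
Dale → Ridge → Maris → Cedar → Vale: 20+12+20+21 = 73
Dale → Ridge → Cedar → Vale → Maris: 20+32+21+22 = 95
Dale → Ridge → Cedar → Maris → Vale: 20+32+20+22 = 94
Dale → Vale → Ridge → Maris → Cedar: 9+29+12+20 = 70
Dale → Vale → Ridge → Cedar → Maris: 9+29+32+20 = 90
Dale → Vale → Maris → Ridge → Cedar: 9+22+12+32 = 75
Dale → Vale → Maris → Cedar → Ridge: 9+22+20+32 = 83
Dale → Vale → Cedar → Ridge → Maris: 9+21+32+12 = 74
Dale → Vale → Cedar → Maris → Ridge: 9+21+20+12 = 62
Dale → Maris → Ridge → Vale → Cedar: 31+12+29+21 = 93
Dale → Maris → Ridge → Cedar → Vale: 31+12+32+21 = 96
… (10 more)
The minimum is 62.
One shortest path: Dale → Vale → Cedar → Maris → Ridge.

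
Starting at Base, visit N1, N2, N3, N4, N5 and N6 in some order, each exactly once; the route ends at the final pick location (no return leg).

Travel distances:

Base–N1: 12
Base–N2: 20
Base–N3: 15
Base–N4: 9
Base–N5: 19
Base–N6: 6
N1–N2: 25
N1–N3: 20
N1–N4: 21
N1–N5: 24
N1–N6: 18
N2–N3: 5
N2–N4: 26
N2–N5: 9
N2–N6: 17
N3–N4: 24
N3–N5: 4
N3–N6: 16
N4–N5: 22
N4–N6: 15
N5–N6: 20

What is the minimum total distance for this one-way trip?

There are 6! = 720 possible orderings.
Base→N1→N2→N3→N4→N5→N6: 12+25+5+24+22+20 = 108
Base→N1→N2→N3→N4→N6→N5: 12+25+5+24+15+20 = 101
Base→N1→N2→N3→N5→N4→N6: 12+25+5+4+22+15 = 83
Base→N1→N2→N3→N5→N6→N4: 12+25+5+4+20+15 = 81
Base→N1→N2→N3→N6→N4→N5: 12+25+5+16+15+22 = 95
Base→N1→N2→N3→N6→N5→N4: 12+25+5+16+20+22 = 100
Base→N1→N2→N4→N3→N5→N6: 12+25+26+24+4+20 = 111
Base→N1→N2→N4→N3→N6→N5: 12+25+26+24+16+20 = 123
… (712 more)
Base→N1→N4→N6→N2→N3→N5: 12+21+15+17+5+4 = 74  ← best
The minimum is 74.
One shortest path: Base → N1 → N4 → N6 → N2 → N3 → N5.

74 — the minimum one-way total.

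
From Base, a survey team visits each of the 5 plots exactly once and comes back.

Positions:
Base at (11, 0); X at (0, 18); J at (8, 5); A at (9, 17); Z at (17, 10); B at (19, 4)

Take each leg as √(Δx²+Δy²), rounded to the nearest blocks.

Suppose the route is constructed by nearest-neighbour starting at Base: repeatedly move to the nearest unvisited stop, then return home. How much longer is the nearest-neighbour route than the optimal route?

From Base: J=6, B=9, Z=12, A=17, X=21 → choose J (6).
From J: Z=10, B=11, A=12, X=15 → choose Z (10).
From Z: B=6, A=11, X=19 → choose B (6).
From B: A=16, X=24 → choose A (16).
From A: X=9 → choose X (9).
NN route Base → J → Z → B → A → X → Base costs 68.
Optimal: Base → J → X → A → Z → B → Base costs 56 (by enumerating all 60 distinct tours).
Excess = 68 − 56 = 12.

12 blocks longer than the optimal tour.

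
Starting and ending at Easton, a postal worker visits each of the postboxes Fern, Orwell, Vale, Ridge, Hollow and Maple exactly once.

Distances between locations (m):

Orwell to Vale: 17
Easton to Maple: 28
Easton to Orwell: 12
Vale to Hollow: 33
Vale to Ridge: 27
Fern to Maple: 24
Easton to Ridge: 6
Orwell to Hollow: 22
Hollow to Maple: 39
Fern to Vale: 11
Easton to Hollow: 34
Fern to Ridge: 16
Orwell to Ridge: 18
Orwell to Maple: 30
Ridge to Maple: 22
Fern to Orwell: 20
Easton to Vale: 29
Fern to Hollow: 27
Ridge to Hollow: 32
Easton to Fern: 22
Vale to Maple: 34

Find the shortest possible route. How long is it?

Shortest round trip = 130 m.

Easton - Fern - Orwell - Vale - Ridge - Hollow - Maple - Easton: 22+20+17+27+32+39+28 = 185
Easton - Fern - Orwell - Vale - Ridge - Maple - Hollow - Easton: 22+20+17+27+22+39+34 = 181
Easton - Fern - Orwell - Vale - Hollow - Ridge - Maple - Easton: 22+20+17+33+32+22+28 = 174
Easton - Fern - Orwell - Vale - Hollow - Maple - Ridge - Easton: 22+20+17+33+39+22+6 = 159
Easton - Fern - Orwell - Vale - Maple - Ridge - Hollow - Easton: 22+20+17+34+22+32+34 = 181
Easton - Fern - Orwell - Vale - Maple - Hollow - Ridge - Easton: 22+20+17+34+39+32+6 = 170
Easton - Fern - Orwell - Ridge - Vale - Hollow - Maple - Easton: 22+20+18+27+33+39+28 = 187
Easton - Fern - Orwell - Ridge - Vale - Maple - Hollow - Easton: 22+20+18+27+34+39+34 = 194
… (352 more)
Easton - Orwell - Hollow - Vale - Fern - Maple - Ridge - Easton: 12+22+33+11+24+22+6 = 130  ← best
The minimum is 130.
One optimal route: Easton → Orwell → Hollow → Vale → Fern → Maple → Ridge → Easton (or its reverse).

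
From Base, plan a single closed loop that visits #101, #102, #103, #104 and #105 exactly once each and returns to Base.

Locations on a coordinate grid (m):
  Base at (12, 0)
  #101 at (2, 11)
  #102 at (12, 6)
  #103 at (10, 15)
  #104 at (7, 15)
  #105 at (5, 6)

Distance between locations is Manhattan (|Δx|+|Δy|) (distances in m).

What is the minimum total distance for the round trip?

There are 60 distinct closed tours to check (reversals are equivalent).
Base→#101→#102→#103→#104→#105→Base: 21+15+11+3+11+13 = 74
Base→#101→#102→#103→#105→#104→Base: 21+15+11+14+11+20 = 92
Base→#101→#102→#104→#103→#105→Base: 21+15+14+3+14+13 = 80
Base→#101→#102→#104→#105→#103→Base: 21+15+14+11+14+17 = 92
Base→#101→#102→#105→#103→#104→Base: 21+15+7+14+3+20 = 80
Base→#101→#102→#105→#104→#103→Base: 21+15+7+11+3+17 = 74
Base→#101→#103→#102→#104→#105→Base: 21+12+11+14+11+13 = 82
Base→#101→#103→#102→#105→#104→Base: 21+12+11+7+11+20 = 82
Base→#101→#103→#104→#102→#105→Base: 21+12+3+14+7+13 = 70
Base→#101→#103→#104→#105→#102→Base: 21+12+3+11+7+6 = 60
Base→#101→#103→#105→#102→#104→Base: 21+12+14+7+14+20 = 88
Base→#101→#103→#105→#104→#102→Base: 21+12+14+11+14+6 = 78
Base→#101→#104→#102→#103→#105→Base: 21+9+14+11+14+13 = 82
Base→#101→#104→#102→#105→#103→Base: 21+9+14+7+14+17 = 82
… (46 more)
Base→#102→#103→#104→#101→#105→Base: 6+11+3+9+8+13 = 50  ← best
The minimum is 50.
One optimal route: Base → #102 → #103 → #104 → #101 → #105 → Base (or its reverse).

Shortest round trip = 50 m.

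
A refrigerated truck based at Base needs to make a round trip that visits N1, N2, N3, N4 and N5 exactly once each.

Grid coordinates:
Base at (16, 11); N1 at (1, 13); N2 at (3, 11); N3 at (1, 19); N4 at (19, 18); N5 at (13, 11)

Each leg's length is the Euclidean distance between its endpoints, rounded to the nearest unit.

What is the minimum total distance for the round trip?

With 5 stops there are 5!/2 = 60 distinct round trips (a route and its reverse cost the same).
Base - N1 - N2 - N3 - N4 - N5 - Base: 15+3+8+18+9+3 = 56
Base - N1 - N2 - N3 - N5 - N4 - Base: 15+3+8+14+9+8 = 57
Base - N1 - N2 - N4 - N3 - N5 - Base: 15+3+17+18+14+3 = 70
Base - N1 - N2 - N4 - N5 - N3 - Base: 15+3+17+9+14+17 = 75
Base - N1 - N2 - N5 - N3 - N4 - Base: 15+3+10+14+18+8 = 68
Base - N1 - N2 - N5 - N4 - N3 - Base: 15+3+10+9+18+17 = 72
Base - N1 - N3 - N2 - N4 - N5 - Base: 15+6+8+17+9+3 = 58
Base - N1 - N3 - N2 - N5 - N4 - Base: 15+6+8+10+9+8 = 56
Base - N1 - N3 - N4 - N2 - N5 - Base: 15+6+18+17+10+3 = 69
Base - N1 - N3 - N4 - N5 - N2 - Base: 15+6+18+9+10+13 = 71
Base - N1 - N3 - N5 - N2 - N4 - Base: 15+6+14+10+17+8 = 70
Base - N1 - N3 - N5 - N4 - N2 - Base: 15+6+14+9+17+13 = 74
Base - N1 - N4 - N2 - N3 - N5 - Base: 15+19+17+8+14+3 = 76
Base - N1 - N4 - N2 - N5 - N3 - Base: 15+19+17+10+14+17 = 92
… (46 more)
Base - N4 - N3 - N1 - N2 - N5 - Base: 8+18+6+3+10+3 = 48  ← best
The minimum is 48.
One optimal route: Base → N4 → N3 → N1 → N2 → N5 → Base (or its reverse).

48 — the shortest possible round trip.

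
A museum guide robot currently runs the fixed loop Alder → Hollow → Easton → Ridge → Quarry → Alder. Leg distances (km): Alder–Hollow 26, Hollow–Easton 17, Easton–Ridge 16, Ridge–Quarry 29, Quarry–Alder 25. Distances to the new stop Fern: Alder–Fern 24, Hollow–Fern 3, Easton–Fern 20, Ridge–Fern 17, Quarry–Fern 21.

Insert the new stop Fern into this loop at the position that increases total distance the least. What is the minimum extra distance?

+1 km — insert Fern between Alder and Hollow.

Insertion cost between consecutive stops i–j is d(i,Fern) + d(Fern,j) − d(i,j):
  between Alder and Hollow: 24 + 3 − 26 = 1
  between Hollow and Easton: 3 + 20 − 17 = 6
  between Easton and Ridge: 20 + 17 − 16 = 21
  between Ridge and Quarry: 17 + 21 − 29 = 9
  between Quarry and Alder: 21 + 24 − 25 = 20
Cheapest insertion is between Alder and Hollow, adding 1.
New total = 113 + 1 = 114.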